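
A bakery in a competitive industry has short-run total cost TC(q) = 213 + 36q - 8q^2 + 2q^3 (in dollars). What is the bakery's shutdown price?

$28 per unit

The shutdown price is the minimum of AVC. VC = 36q - 8q^2 + 2q^3, so AVC = 36 - 8q + 2q^2.
At the minimum of AVC, MC = AVC. MC = 36 - 16q + 6q^2; setting MC = AVC gives 4q^2 - 8q = 0, so q = 2. min AVC = 28.
The firm shuts down for any P below $28.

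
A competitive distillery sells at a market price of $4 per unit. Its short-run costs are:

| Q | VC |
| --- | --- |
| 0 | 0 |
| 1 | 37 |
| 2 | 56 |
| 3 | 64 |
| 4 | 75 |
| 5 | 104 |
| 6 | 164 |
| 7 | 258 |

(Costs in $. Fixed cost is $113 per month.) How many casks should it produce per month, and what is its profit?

Compute π = P·Q − TC at each output: Q=0: -113; Q=1: -146; Q=2: -161; Q=3: -165; Q=4: -172; Q=5: -197; Q=6: -253; Q=7: -343.
Profit is highest at Q = 0. Equivalently, the lowest AVC in the table is 75/4 ≈ $18.75 at Q = 4, and P = $4 falls below it — price never covers variable cost, so the firm shuts down and loses only its fixed cost.

Q = 0 (shut down); profit = -$113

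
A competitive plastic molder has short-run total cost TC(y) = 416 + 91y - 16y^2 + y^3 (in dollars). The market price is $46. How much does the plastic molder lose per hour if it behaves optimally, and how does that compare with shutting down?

AVC = 91 - 16y + y^2 has its minimum $27 at y = 8; price $46 clears that bar, so the firm operates.
With MC = 91 - 32y + 3y^2, P = MC on the upward-sloping part at y* = 9.
TR = 46·9 = 414. TC = 416 + 252 = 668. Profit = 414 − 668 = -$254.
That loss of $254 beats the $416 the firm would lose by shutting down; producing recovers $162 of fixed cost.

Profit = -$254 at y = 9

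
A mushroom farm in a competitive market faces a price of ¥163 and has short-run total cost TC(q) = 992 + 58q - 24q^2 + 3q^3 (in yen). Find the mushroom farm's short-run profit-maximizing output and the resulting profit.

AVC = 58 - 24q + 3q^2 has its minimum ¥10 at q = 4; price ¥163 clears that bar, so the firm operates.
MC = 58 - 48q + 9q^2. Setting P = MC and taking the root on the rising branch gives q* = 7.
TR = 163·7 = 1141. TC = 992 + 259 = 1251. Profit = 1141 − 1251 = -¥110.
By producing, the firm covers all variable cost plus ¥882 of fixed cost; shutting down would lose the full ¥992.

Profit = -¥110 at q = 7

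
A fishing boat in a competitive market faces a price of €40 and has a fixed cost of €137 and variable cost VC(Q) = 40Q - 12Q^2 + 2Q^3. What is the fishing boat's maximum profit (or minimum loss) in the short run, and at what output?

AVC = 40 - 12Q + 2Q^2; min AVC = €22 at Q = 3. Since P = €40 ≥ min AVC, the firm produces.
With MC = 40 - 24Q + 6Q^2, P = MC on the upward-sloping part at Q* = 4.
TR = 40·4 = 160. TC = 137 + 96 = 233. Profit = 160 − 233 = -€73.
By producing, the firm covers all variable cost plus €64 of fixed cost; shutting down would lose the full €137.

Profit = -€73 at Q = 4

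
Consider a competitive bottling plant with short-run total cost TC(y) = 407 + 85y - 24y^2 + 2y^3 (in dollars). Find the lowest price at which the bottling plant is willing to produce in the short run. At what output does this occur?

The shutdown price is the minimum of AVC. VC = 85y - 24y^2 + 2y^3, so AVC = 85 - 24y + 2y^2.
dAVC/dy = -24 + 4y = 0 gives y = 6. min AVC = 85 - 24·6 + 2·6^2 = 13.
So the shutdown price is $13.

$13 per unit, at y = 6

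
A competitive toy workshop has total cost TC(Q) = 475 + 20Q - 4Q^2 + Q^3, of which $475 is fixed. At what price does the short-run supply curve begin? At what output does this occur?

$16 per unit, at Q = 2

Short-run supply begins at min AVC. From VC = 20Q - 4Q^2 + Q^3, AVC = 20 - 4Q + Q^2.
dAVC/dQ = -4 + 2Q = 0 gives Q = 2. min AVC = 20 - 4·2 + 2^2 = 16.
So the shutdown price is $16.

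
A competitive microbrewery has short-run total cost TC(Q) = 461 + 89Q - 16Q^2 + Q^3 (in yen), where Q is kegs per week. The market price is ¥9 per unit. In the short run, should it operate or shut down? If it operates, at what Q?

Strip out fixed cost: VC = 89Q - 16Q^2 + Q^3. Then AVC = 89 - 16Q + Q^2 and MC = 89 - 32Q + 3Q^2.
The AVC parabola has its vertex at Q = 16/2 = 8, where AVC = 89 - 16·8 + 8^2 = ¥25.
With P < min AVC (¥9 < ¥25), every unit sold adds to the loss.
Shutting down limits the loss to fixed cost, ¥461.

Shut down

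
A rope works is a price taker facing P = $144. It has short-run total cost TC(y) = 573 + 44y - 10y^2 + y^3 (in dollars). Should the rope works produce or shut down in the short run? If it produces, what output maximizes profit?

Strip out fixed cost: VC = 44y - 10y^2 + y^3. Then AVC = 44 - 10y + y^2 and MC = 44 - 20y + 3y^2.
AVC is minimized where dAVC/dy = -10 + 2y = 0, at y = 5; min AVC = 44 - 10·5 + 5^2 = $19.
Because $144 ≥ $19, revenue can cover variable cost; the firm operates.
P = MC gives -100 - 20y + 3y^2 = 0, with roots -10/3 and 10. Take the larger (rising MC): y* = 10.
Check: AVC at y = 10 is $44 ≤ P, so revenue covers variable cost.
Profit = P·y − TC = 144·10 − 1013 = $427.

Produce at y = 10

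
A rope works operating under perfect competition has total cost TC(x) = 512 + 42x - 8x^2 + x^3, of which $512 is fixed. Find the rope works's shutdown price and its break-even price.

Shutdown price = min AVC. AVC = 42 - 8x + x^2, with vertex at x = 4 and minimum $26.
ATC = 512/x + 42 - 8x + x^2. Setting dATC/dx = −512/x^2 − 8 + 2x = 0 gives x = 8 (since 2·8^3 − 8·8^2 = 512).
min ATC = 512/8 + 42 − 8·8 + 8^2 = $106. That is the break-even price.
Between these two prices the firm operates at a loss; above $106 it earns a profit.

Shutdown price = $26; break-even price = $106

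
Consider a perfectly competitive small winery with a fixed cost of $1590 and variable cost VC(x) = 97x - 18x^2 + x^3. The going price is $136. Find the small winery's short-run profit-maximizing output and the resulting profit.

AVC = 97 - 18x + x^2 has its minimum $16 at x = 9; price $136 clears that bar, so the firm operates.
MC = 97 - 36x + 3x^2. Setting P = MC and taking the root on the rising branch gives x* = 13.
TR = 136·13 = 1768. TC = 1590 + 416 = 2006. Profit = 1768 − 2006 = -$238.
Shutting down would mean losing the fixed cost of $1590, so operating at a loss of $238 is better by $1352.

Profit = -$238 at x = 13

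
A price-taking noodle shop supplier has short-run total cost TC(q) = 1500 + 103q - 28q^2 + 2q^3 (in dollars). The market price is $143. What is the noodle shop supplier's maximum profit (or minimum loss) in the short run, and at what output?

Profit = -$300 at q = 10

AVC = 103 - 28q + 2q^2 has its minimum $5 at q = 7; price $143 clears that bar, so the firm operates.
With MC = 103 - 56q + 6q^2, P = MC on the upward-sloping part at q* = 10.
TR = 143·10 = 1430. TC = 1500 + 230 = 1730. Profit = 1430 − 1730 = -$300.
That loss of $300 beats the $1500 the firm would lose by shutting down; producing recovers $1200 of fixed cost.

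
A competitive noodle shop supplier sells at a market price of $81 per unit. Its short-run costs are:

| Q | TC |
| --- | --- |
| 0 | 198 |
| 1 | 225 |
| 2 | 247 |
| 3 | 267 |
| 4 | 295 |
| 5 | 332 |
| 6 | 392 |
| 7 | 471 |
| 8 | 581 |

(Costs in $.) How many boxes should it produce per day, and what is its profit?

Q = 7; profit = $96

Tabulate TR − TC: Q=0: -198; Q=1: -144; Q=2: -85; Q=3: -24; Q=4: 29; Q=5: 73; Q=6: 94; Q=7: 96; Q=8: 67.
Profit is maximized at Q = 7. AVC there is 273/7 = $39 ≤ P, so producing beats shutting down (which would give -$198).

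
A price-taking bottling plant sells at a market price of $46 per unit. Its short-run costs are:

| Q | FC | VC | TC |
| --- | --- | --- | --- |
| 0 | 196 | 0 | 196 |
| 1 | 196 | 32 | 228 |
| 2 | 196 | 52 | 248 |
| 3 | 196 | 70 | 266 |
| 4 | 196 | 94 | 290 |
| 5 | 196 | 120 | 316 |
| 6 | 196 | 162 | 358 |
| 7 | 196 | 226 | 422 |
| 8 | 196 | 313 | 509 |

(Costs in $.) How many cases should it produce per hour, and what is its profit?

Tabulate TR − TC: Q=0: -196; Q=1: -182; Q=2: -156; Q=3: -128; Q=4: -106; Q=5: -86; Q=6: -82; Q=7: -100; Q=8: -141.
Profit is maximized at Q = 6. AVC there is 162/6 = $27 ≤ P, so producing beats shutting down (which would give -$196).

Q = 6; profit = -$82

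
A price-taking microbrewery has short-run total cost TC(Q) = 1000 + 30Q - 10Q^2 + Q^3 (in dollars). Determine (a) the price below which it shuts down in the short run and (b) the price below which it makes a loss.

Shutdown price = $5; break-even price = $130

AVC = 30 - 10Q + Q^2; minimized at Q = 5, giving min AVC = $5. That is the shutdown price.
ATC = 1000/Q + 30 - 10Q + Q^2. Setting dATC/dQ = −1000/Q^2 − 10 + 2Q = 0 gives Q = 10 (since 2·10^3 − 10·10^2 = 1000).
min ATC = 1000/10 + 30 − 10·10 + 10^2 = $130. That is the break-even price.
For $5 ≤ P < $130 the firm produces at a loss; below $5 it shuts down.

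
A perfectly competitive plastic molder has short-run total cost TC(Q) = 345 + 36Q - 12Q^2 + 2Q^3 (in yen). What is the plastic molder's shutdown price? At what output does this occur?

The shutdown price is the minimum of AVC. VC = 36Q - 12Q^2 + 2Q^3, so AVC = 36 - 12Q + 2Q^2.
At the minimum of AVC, MC = AVC. MC = 36 - 24Q + 6Q^2; setting MC = AVC gives 4Q^2 - 12Q = 0, so Q = 3. min AVC = 18.
The firm shuts down for any P below ¥18.

¥18 per unit, at Q = 3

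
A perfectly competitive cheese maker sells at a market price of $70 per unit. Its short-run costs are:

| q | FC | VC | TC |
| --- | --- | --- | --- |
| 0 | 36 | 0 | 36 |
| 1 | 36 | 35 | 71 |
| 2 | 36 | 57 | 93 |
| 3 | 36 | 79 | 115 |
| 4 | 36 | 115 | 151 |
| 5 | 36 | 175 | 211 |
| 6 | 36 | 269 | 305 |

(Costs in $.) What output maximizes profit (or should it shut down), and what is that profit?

Compute π = P·q − TC at each output: q=0: -36; q=1: -1; q=2: 47; q=3: 95; q=4: 129; q=5: 139; q=6: 115.
Profit is maximized at q = 5. AVC there is 175/5 = $35 ≤ P, so producing beats shutting down (which would give -$36).

q = 5; profit = $139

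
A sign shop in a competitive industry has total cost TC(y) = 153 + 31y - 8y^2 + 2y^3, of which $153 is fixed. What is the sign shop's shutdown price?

The firm shuts down when price falls below the minimum of average variable cost. AVC = VC/y = 31 - 8y + 2y^2.
dAVC/dy = -8 + 4y = 0 gives y = 2. min AVC = 31 - 8·2 + 2·2^2 = 23.
So the shutdown price is $23.

$23 per unit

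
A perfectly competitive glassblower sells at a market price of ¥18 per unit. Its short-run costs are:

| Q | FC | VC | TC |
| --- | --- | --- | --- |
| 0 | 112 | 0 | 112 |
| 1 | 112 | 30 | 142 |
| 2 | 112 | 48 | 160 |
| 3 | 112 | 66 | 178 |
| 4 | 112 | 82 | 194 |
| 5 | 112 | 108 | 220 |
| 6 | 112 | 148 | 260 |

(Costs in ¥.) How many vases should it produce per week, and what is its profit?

Q = 0 (shut down); profit = -¥112

Compute π = P·Q − TC at each output: Q=0: -112; Q=1: -124; Q=2: -124; Q=3: -124; Q=4: -122; Q=5: -130; Q=6: -152.
Profit is highest at Q = 0. Equivalently, the lowest AVC in the table is 82/4 ≈ ¥20.50 at Q = 4, and P = ¥18 falls below it — price never covers variable cost, so the firm shuts down and loses only its fixed cost.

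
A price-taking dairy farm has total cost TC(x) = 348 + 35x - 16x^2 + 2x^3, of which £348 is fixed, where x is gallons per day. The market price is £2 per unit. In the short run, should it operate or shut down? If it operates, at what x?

From TC, MC = TC'(x) = 35 - 32x + 6x^2 and AVC = VC/x = 35 - 16x + 2x^2.
The AVC parabola has its vertex at x = 16/4 = 4, where AVC = 35 - 16·4 + 2·4^2 = £3.
P = £2 lies below min AVC = £3; no output level covers variable cost.
Best response: produce nothing and absorb the £348 fixed cost.

Shut down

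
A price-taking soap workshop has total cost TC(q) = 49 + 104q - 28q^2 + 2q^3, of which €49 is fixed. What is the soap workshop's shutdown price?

The firm shuts down when price falls below the minimum of average variable cost. AVC = VC/q = 104 - 28q + 2q^2.
At the minimum of AVC, MC = AVC. MC = 104 - 56q + 6q^2; setting MC = AVC gives 4q^2 - 28q = 0, so q = 7. min AVC = 6.
So the shutdown price is €6.

€6 per unit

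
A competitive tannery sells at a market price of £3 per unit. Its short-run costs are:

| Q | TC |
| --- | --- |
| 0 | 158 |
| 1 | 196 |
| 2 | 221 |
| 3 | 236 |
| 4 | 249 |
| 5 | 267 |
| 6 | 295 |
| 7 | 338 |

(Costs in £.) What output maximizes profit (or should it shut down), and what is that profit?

Q = 0 (shut down); profit = -£158

Compute π = P·Q − TC at each output: Q=0: -158; Q=1: -193; Q=2: -215; Q=3: -227; Q=4: -237; Q=5: -252; Q=6: -277; Q=7: -317.
Profit is highest at Q = 0. Equivalently, the lowest AVC in the table is 109/5 ≈ £21.80 at Q = 5, and P = £3 falls below it — price never covers variable cost, so the firm shuts down and loses only its fixed cost.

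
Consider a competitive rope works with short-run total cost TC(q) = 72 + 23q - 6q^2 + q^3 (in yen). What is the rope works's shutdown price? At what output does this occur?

¥14 per unit, at q = 3

Short-run supply begins at min AVC. From VC = 23q - 6q^2 + q^3, AVC = 23 - 6q + q^2.
At the minimum of AVC, MC = AVC. MC = 23 - 12q + 3q^2; setting MC = AVC gives 2q^2 - 6q = 0, so q = 3. min AVC = 14.
The firm shuts down for any P below ¥14.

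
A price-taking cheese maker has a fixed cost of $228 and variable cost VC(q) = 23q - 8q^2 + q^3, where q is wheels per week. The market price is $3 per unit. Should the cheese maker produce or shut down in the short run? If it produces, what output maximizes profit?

Shut down

From TC, MC = TC'(q) = 23 - 16q + 3q^2 and AVC = VC/q = 23 - 8q + q^2.
The AVC parabola has its vertex at q = 8/2 = 4, where AVC = 23 - 8·4 + 4^2 = $7.
P = $3 lies below min AVC = $7; no output level covers variable cost.
The firm minimizes its loss by shutting down and losing only its fixed cost of $228.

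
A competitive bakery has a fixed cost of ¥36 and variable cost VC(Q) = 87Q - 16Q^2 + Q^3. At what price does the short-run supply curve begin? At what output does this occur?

¥23 per unit, at Q = 8

The shutdown price is the minimum of AVC. VC = 87Q - 16Q^2 + Q^3, so AVC = 87 - 16Q + Q^2.
dAVC/dQ = -16 + 2Q = 0 gives Q = 8. min AVC = 87 - 16·8 + 8^2 = 23.
So the shutdown price is ¥23.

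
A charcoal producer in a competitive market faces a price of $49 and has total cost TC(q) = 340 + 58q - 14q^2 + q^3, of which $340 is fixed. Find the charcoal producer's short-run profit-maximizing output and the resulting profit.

AVC = 58 - 14q + q^2 has its minimum $9 at q = 7; price $49 clears that bar, so the firm operates.
With MC = 58 - 28q + 3q^2, P = MC on the upward-sloping part at q* = 9.
TR = 49·9 = 441. TC = 340 + 117 = 457. Profit = 441 − 457 = -$16.
By producing, the firm covers all variable cost plus $324 of fixed cost; shutting down would lose the full $340.

Profit = -$16 at q = 9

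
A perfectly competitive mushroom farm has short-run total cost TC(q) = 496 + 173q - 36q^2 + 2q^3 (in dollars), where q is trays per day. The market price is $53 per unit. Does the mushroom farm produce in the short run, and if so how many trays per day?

Variable cost is VC = 173q - 36q^2 + 2q^3, so AVC = VC/q = 173 - 36q + 2q^2 and MC = dTC/dq = 173 - 72q + 6q^2.
The AVC parabola has its vertex at q = 36/4 = 9, where AVC = 173 - 36·9 + 2·9^2 = $11.
Because $53 ≥ $11, revenue can cover variable cost; the firm operates.
Set P = MC: 53 = 173 - 72q + 6q^2 → 120 - 72q + 6q^2 = 0. The roots are q = 2 and q = 10; the profit-maximizing output is on the rising part of MC, so q* = 10.
Check: AVC at q = 10 is $13 ≤ P, so revenue covers variable cost.
Profit = P·q − TC = 53·10 − 626 = -$96, a loss, but smaller than the $496 fixed cost the firm would lose by shutting down.

Produce at q = 10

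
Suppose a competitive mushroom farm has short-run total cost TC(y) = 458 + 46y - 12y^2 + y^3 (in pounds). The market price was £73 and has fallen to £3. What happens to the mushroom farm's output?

Output falls from 9 to 0 (the firm shuts down)

MC = 46 - 24y + 3y^2; the shutdown threshold is min AVC = £10 (at y = 6).
At P = £73 ≥ min AVC, set P = MC on the rising branch: y = 9.
At P = £3 < min AVC = £10, price no longer covers variable cost at any output, so the firm shuts down: y = 0.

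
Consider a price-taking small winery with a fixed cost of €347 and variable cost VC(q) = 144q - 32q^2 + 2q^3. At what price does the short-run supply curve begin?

The shutdown price is the minimum of AVC. VC = 144q - 32q^2 + 2q^3, so AVC = 144 - 32q + 2q^2.
At the minimum of AVC, MC = AVC. MC = 144 - 64q + 6q^2; setting MC = AVC gives 4q^2 - 32q = 0, so q = 8. min AVC = 16.
The firm shuts down for any P below €16.

€16 per unit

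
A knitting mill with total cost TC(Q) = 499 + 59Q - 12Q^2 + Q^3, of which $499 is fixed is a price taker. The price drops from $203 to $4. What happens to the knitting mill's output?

Output falls from 12 to 0 (the firm shuts down)

AVC = 59 - 12Q + Q^2, minimized at Q = 6 where min AVC = $23. MC = 59 - 24Q + 3Q^2.
At P = $203 ≥ min AVC, set P = MC on the rising branch: Q = 12.
At P = $4 < min AVC = $23, price no longer covers variable cost at any output, so the firm shuts down: Q = 0.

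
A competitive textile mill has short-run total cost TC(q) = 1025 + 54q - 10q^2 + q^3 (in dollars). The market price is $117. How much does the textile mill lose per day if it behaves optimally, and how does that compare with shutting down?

Profit = -$377 at q = 9

AVC = 54 - 10q + q^2 has its minimum $29 at q = 5; price $117 clears that bar, so the firm operates.
MC = 54 - 20q + 3q^2. Setting P = MC and taking the root on the rising branch gives q* = 9.
TR = 117·9 = 1053. TC = 1025 + 405 = 1430. Profit = 1053 − 1430 = -$377.
Shutting down would mean losing the fixed cost of $1025, so operating at a loss of $377 is better by $648.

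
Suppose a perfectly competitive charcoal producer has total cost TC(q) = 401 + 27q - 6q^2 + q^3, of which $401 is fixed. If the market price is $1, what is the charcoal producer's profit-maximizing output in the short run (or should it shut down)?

From TC, MC = TC'(q) = 27 - 12q + 3q^2 and AVC = VC/q = 27 - 6q + q^2.
The AVC parabola has its vertex at q = 6/2 = 3, where AVC = 27 - 6·3 + 3^2 = $18.
Since P = $1 < min AVC = $18, price fails to cover variable cost at any output.
Shutting down limits the loss to fixed cost, $401.

Shut down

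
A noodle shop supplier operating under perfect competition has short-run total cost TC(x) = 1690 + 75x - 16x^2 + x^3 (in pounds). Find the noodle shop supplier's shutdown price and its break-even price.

Shutdown price = £11; break-even price = £166

Shutdown price = min AVC. AVC = 75 - 16x + x^2, with vertex at x = 8 and minimum £11.
ATC = 1690/x + 75 - 16x + x^2. Setting dATC/dx = −1690/x^2 − 16 + 2x = 0 gives x = 13 (since 2·13^3 − 16·13^2 = 1690).
min ATC = 1690/13 + 75 − 16·13 + 13^2 = £166. That is the break-even price.
Between these two prices the firm operates at a loss; above £166 it earns a profit.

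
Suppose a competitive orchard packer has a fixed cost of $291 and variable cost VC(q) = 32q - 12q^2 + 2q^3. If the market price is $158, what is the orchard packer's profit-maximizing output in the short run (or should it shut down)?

Produce at q = 7

Variable cost is VC = 32q - 12q^2 + 2q^3, so AVC = VC/q = 32 - 12q + 2q^2 and MC = dTC/dq = 32 - 24q + 6q^2.
AVC is minimized where dAVC/dq = -12 + 4q = 0, at q = 3; min AVC = 32 - 12·3 + 2·3^2 = $14.
P = $158 exceeds min AVC = $14, so the firm stays open.
Set P = MC: 158 = 32 - 24q + 6q^2 → -126 - 24q + 6q^2 = 0. The roots are q = -3 and q = 7; the profit-maximizing output is on the rising part of MC, so q* = 7.
Check: AVC at q = 7 is $46 ≤ P, so revenue covers variable cost.
Profit = P·q − TC = 158·7 − 613 = $493.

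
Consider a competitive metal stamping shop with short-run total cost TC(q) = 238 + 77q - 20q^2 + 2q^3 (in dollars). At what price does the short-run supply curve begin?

Short-run supply begins at min AVC. From VC = 77q - 20q^2 + 2q^3, AVC = 77 - 20q + 2q^2.
At the minimum of AVC, MC = AVC. MC = 77 - 40q + 6q^2; setting MC = AVC gives 4q^2 - 20q = 0, so q = 5. min AVC = 27.
So the shutdown price is $27.

$27 per unit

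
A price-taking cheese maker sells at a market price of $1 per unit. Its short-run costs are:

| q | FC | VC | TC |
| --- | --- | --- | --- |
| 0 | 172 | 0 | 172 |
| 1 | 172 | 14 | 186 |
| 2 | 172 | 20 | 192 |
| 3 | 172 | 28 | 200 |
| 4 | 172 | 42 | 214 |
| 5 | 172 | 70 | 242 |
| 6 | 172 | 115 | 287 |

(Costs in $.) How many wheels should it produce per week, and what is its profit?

q = 0 (shut down); profit = -$172

Tabulate TR − TC: q=0: -172; q=1: -185; q=2: -190; q=3: -197; q=4: -210; q=5: -237; q=6: -281.
Profit is highest at q = 0. Equivalently, the lowest AVC in the table is 28/3 ≈ $9.33 at q = 3, and P = $1 falls below it — price never covers variable cost, so the firm shuts down and loses only its fixed cost.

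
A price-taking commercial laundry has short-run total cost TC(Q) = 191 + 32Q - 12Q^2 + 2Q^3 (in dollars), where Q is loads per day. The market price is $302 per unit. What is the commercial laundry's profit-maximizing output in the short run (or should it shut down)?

Produce at Q = 9

Strip out fixed cost: VC = 32Q - 12Q^2 + 2Q^3. Then AVC = 32 - 12Q + 2Q^2 and MC = 32 - 24Q + 6Q^2.
AVC hits its minimum where MC = AVC, at Q = 3, giving min AVC = 32 - 12·3 + 2·3^2 = $14.
Since P = $302 ≥ min AVC = $14, price covers variable cost and the firm should produce.
P = MC gives -270 - 24Q + 6Q^2 = 0, with roots -5 and 9. Take the larger (rising MC): Q* = 9.
Check: AVC at Q = 9 is $86 ≤ P, so revenue covers variable cost.
Profit = P·Q − TC = 302·9 − 965 = $1753.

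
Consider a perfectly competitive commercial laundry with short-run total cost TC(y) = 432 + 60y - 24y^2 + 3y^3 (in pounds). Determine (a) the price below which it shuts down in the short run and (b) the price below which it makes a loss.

Shutdown price = min AVC. AVC = 60 - 24y + 3y^2, with vertex at y = 4 and minimum £12.
ATC = 432/y + 60 - 24y + 3y^2. Setting dATC/dy = −432/y^2 − 24 + 6y = 0 gives y = 6 (since 6·6^3 − 24·6^2 = 432).
min ATC = 432/6 + 60 − 24·6 + 3·6^2 = £96. That is the break-even price.
Between these two prices the firm operates at a loss; above £96 it earns a profit.

Shutdown price = £12; break-even price = £96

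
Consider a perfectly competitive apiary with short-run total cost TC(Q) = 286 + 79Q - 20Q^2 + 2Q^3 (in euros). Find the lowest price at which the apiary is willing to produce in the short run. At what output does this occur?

€29 per unit, at Q = 5

The shutdown price is the minimum of AVC. VC = 79Q - 20Q^2 + 2Q^3, so AVC = 79 - 20Q + 2Q^2.
dAVC/dQ = -20 + 4Q = 0 gives Q = 5. min AVC = 79 - 20·5 + 2·5^2 = 29.
For P < €29 the firm produces nothing.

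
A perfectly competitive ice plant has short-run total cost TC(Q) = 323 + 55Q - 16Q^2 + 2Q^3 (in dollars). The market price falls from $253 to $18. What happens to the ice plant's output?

Output falls from 9 to 0 (the firm shuts down)

MC = 55 - 32Q + 6Q^2; the shutdown threshold is min AVC = $23 (at Q = 4).
At P = $253 ≥ min AVC, set P = MC on the rising branch: Q = 9.
At P = $18 < min AVC = $23, price no longer covers variable cost at any output, so the firm shuts down: Q = 0.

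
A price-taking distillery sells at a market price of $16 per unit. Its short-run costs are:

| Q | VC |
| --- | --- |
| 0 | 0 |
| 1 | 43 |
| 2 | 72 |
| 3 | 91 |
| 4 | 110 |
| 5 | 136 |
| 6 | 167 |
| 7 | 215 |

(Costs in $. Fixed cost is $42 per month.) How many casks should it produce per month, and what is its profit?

Tabulate TR − TC: Q=0: -42; Q=1: -69; Q=2: -82; Q=3: -85; Q=4: -88; Q=5: -98; Q=6: -113; Q=7: -145.
Profit is highest at Q = 0. Equivalently, the lowest AVC in the table is 136/5 ≈ $27.20 at Q = 5, and P = $16 falls below it — price never covers variable cost, so the firm shuts down and loses only its fixed cost.

Q = 0 (shut down); profit = -$42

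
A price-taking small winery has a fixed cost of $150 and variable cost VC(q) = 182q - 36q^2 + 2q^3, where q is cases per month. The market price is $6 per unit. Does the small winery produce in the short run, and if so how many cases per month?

From TC, MC = TC'(q) = 182 - 72q + 6q^2 and AVC = VC/q = 182 - 36q + 2q^2.
AVC hits its minimum where MC = AVC, at q = 9, giving min AVC = 182 - 36·9 + 2·9^2 = $20.
With P < min AVC ($6 < $20), every unit sold adds to the loss.
The firm minimizes its loss by shutting down and losing only its fixed cost of $150.

Shut down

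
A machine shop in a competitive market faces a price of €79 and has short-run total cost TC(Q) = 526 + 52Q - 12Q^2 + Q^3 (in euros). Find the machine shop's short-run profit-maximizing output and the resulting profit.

AVC = 52 - 12Q + Q^2; min AVC = €16 at Q = 6. Since P = €79 ≥ min AVC, the firm produces.
With MC = 52 - 24Q + 3Q^2, P = MC on the upward-sloping part at Q* = 9.
TR = 79·9 = 711. TC = 526 + 225 = 751. Profit = 711 − 751 = -€40.
By producing, the firm covers all variable cost plus €486 of fixed cost; shutting down would lose the full €526.

Profit = -€40 at Q = 9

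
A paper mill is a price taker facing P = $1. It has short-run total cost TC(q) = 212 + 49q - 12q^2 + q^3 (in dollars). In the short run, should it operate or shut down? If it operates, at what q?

Strip out fixed cost: VC = 49q - 12q^2 + q^3. Then AVC = 49 - 12q + q^2 and MC = 49 - 24q + 3q^2.
AVC is minimized where dAVC/dq = -12 + 2q = 0, at q = 6; min AVC = 49 - 12·6 + 6^2 = $13.
P = $1 lies below min AVC = $13; no output level covers variable cost.
The firm minimizes its loss by shutting down and losing only its fixed cost of $212.

Shut down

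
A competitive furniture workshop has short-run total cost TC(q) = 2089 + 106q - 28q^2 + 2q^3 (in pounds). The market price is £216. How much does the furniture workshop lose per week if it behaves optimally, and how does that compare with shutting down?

Profit = -£153 at q = 11

AVC = 106 - 28q + 2q^2 has its minimum £8 at q = 7; price £216 clears that bar, so the firm operates.
With MC = 106 - 56q + 6q^2, P = MC on the upward-sloping part at q* = 11.
TR = 216·11 = 2376. TC = 2089 + 440 = 2529. Profit = 2376 − 2529 = -£153.
By producing, the firm covers all variable cost plus £1936 of fixed cost; shutting down would lose the full £2089.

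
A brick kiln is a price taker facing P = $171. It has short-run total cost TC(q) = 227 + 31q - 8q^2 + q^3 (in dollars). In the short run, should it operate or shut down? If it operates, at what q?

Produce at q = 10

From TC, MC = TC'(q) = 31 - 16q + 3q^2 and AVC = VC/q = 31 - 8q + q^2.
The AVC parabola has its vertex at q = 8/2 = 4, where AVC = 31 - 8·4 + 4^2 = $15.
P = $171 exceeds min AVC = $15, so the firm stays open.
Solving P = MC: -140 - 16q + 3q^2 = 0 ⇒ q = -14/3 or 10. On the upward-sloping branch, q* = 10.
Check: AVC at q = 10 is $51 ≤ P, so revenue covers variable cost.
Profit = P·q − TC = 171·10 − 737 = $973.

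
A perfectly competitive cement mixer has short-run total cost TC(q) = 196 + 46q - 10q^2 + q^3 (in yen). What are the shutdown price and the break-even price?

Shutdown price = ¥21; break-even price = ¥53

Shutdown price = min AVC. AVC = 46 - 10q + q^2, with vertex at q = 5 and minimum ¥21.
ATC = 196/q + 46 - 10q + q^2. Setting dATC/dq = −196/q^2 − 10 + 2q = 0 gives q = 7 (since 2·7^3 − 10·7^2 = 196).
min ATC = 196/7 + 46 − 10·7 + 7^2 = ¥53. That is the break-even price.
Between these two prices the firm operates at a loss; above ¥53 it earns a profit.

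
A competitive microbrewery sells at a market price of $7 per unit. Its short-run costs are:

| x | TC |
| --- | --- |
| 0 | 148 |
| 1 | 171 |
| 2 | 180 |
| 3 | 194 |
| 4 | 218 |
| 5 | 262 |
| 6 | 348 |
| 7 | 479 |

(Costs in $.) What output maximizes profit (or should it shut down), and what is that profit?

Profit at each row (π = 7x − TC): x=0: -148; x=1: -164; x=2: -166; x=3: -173; x=4: -190; x=5: -227; x=6: -306; x=7: -430.
Profit is highest at x = 0. Equivalently, the lowest AVC in the table is 46/3 ≈ $15.33 at x = 3, and P = $7 falls below it — price never covers variable cost, so the firm shuts down and loses only its fixed cost.

x = 0 (shut down); profit = -$148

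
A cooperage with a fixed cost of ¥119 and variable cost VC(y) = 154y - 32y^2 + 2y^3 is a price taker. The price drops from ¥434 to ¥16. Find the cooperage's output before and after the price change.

AVC = 154 - 32y + 2y^2, minimized at y = 8 where min AVC = ¥26. MC = 154 - 64y + 6y^2.
With P = ¥434 above the shutdown price, P = MC gives y = 14.
At P = ¥16 < min AVC = ¥26, price no longer covers variable cost at any output, so the firm shuts down: y = 0.

Output falls from 14 to 0 (the firm shuts down)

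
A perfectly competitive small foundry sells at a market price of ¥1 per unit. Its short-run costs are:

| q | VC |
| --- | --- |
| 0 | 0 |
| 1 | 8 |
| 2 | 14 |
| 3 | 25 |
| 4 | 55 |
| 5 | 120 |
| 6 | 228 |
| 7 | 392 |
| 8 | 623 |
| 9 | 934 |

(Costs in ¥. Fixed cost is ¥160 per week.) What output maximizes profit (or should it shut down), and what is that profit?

q = 0 (shut down); profit = -¥160

Profit at each row (π = 1q − TC): q=0: -160; q=1: -167; q=2: -172; q=3: -182; q=4: -211; q=5: -275; q=6: -382; q=7: -545; q=8: -775; q=9: -1085.
Profit is highest at q = 0. Equivalently, the lowest AVC in the table is 14/2 ≈ ¥7 at q = 2, and P = ¥1 falls below it — price never covers variable cost, so the firm shuts down and loses only its fixed cost.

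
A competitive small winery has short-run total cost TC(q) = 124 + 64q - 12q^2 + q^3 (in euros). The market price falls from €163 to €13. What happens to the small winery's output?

AVC = 64 - 12q + q^2, minimized at q = 6 where min AVC = €28. MC = 64 - 24q + 3q^2.
With P = €163 above the shutdown price, P = MC gives q = 11.
At P = €13 < min AVC = €28, price no longer covers variable cost at any output, so the firm shuts down: q = 0.

Output falls from 11 to 0 (the firm shuts down)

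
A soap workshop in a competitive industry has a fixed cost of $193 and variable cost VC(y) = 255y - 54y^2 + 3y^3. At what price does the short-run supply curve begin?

$12 per unit

The shutdown price is the minimum of AVC. VC = 255y - 54y^2 + 3y^3, so AVC = 255 - 54y + 3y^2.
At the minimum of AVC, MC = AVC. MC = 255 - 108y + 9y^2; setting MC = AVC gives 6y^2 - 54y = 0, so y = 9. min AVC = 12.
For P < $12 the firm produces nothing.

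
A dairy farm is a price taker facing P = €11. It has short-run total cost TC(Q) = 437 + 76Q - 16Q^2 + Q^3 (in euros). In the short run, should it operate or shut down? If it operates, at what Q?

Shut down

From TC, MC = TC'(Q) = 76 - 32Q + 3Q^2 and AVC = VC/Q = 76 - 16Q + Q^2.
AVC is minimized where dAVC/dQ = -16 + 2Q = 0, at Q = 8; min AVC = 76 - 16·8 + 8^2 = €12.
With P < min AVC (€11 < €12), every unit sold adds to the loss.
Shutting down limits the loss to fixed cost, €437.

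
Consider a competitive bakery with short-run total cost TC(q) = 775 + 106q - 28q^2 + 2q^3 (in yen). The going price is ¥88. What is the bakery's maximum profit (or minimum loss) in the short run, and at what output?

AVC = 106 - 28q + 2q^2; min AVC = ¥8 at q = 7. Since P = ¥88 ≥ min AVC, the firm produces.
With MC = 106 - 56q + 6q^2, P = MC on the upward-sloping part at q* = 9.
TR = 88·9 = 792. TC = 775 + 144 = 919. Profit = 792 − 919 = -¥127.
Shutting down would mean losing the fixed cost of ¥775, so operating at a loss of ¥127 is better by ¥648.

Profit = -¥127 at q = 9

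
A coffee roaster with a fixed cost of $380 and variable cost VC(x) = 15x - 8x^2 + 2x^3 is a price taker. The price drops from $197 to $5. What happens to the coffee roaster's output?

Output falls from 7 to 0 (the firm shuts down)

AVC = 15 - 8x + 2x^2, minimized at x = 2 where min AVC = $7. MC = 15 - 16x + 6x^2.
At P = $197 ≥ min AVC, set P = MC on the rising branch: x = 7.
At P = $5 < min AVC = $7, price no longer covers variable cost at any output, so the firm shuts down: x = 0.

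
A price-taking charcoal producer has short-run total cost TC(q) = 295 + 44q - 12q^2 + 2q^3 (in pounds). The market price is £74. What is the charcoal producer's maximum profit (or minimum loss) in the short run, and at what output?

Profit = -£95 at q = 5

AVC = 44 - 12q + 2q^2; min AVC = £26 at q = 3. Since P = £74 ≥ min AVC, the firm produces.
MC = 44 - 24q + 6q^2. Setting P = MC and taking the root on the rising branch gives q* = 5.
TR = 74·5 = 370. TC = 295 + 170 = 465. Profit = 370 − 465 = -£95.
That loss of £95 beats the £295 the firm would lose by shutting down; producing recovers £200 of fixed cost.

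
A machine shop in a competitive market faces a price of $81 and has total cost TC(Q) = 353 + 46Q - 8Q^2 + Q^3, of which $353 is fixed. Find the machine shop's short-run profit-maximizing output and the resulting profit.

AVC = 46 - 8Q + Q^2 has its minimum $30 at Q = 4; price $81 clears that bar, so the firm operates.
With MC = 46 - 16Q + 3Q^2, P = MC on the upward-sloping part at Q* = 7.
TR = 81·7 = 567. TC = 353 + 273 = 626. Profit = 567 − 626 = -$59.
That loss of $59 beats the $353 the firm would lose by shutting down; producing recovers $294 of fixed cost.

Profit = -$59 at Q = 7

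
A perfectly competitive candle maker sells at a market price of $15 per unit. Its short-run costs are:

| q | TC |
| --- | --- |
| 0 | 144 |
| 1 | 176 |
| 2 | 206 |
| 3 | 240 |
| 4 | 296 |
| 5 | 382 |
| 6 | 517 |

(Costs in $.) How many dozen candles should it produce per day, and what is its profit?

Profit at each row (π = 15q − TC): q=0: -144; q=1: -161; q=2: -176; q=3: -195; q=4: -236; q=5: -307; q=6: -427.
Profit is highest at q = 0. Equivalently, the lowest AVC in the table is 62/2 ≈ $31 at q = 2, and P = $15 falls below it — price never covers variable cost, so the firm shuts down and loses only its fixed cost.

q = 0 (shut down); profit = -$144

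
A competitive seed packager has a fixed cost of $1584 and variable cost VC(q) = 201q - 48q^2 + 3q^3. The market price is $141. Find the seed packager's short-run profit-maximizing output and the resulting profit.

AVC = 201 - 48q + 3q^2; min AVC = $9 at q = 8. Since P = $141 ≥ min AVC, the firm produces.
MC = 201 - 96q + 9q^2. Setting P = MC and taking the root on the rising branch gives q* = 10.
TR = 141·10 = 1410. TC = 1584 + 210 = 1794. Profit = 1410 − 1794 = -$384.
That loss of $384 beats the $1584 the firm would lose by shutting down; producing recovers $1200 of fixed cost.

Profit = -$384 at q = 10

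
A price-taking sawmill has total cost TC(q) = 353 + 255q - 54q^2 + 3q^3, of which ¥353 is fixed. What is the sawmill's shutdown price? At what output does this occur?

The shutdown price is the minimum of AVC. VC = 255q - 54q^2 + 3q^3, so AVC = 255 - 54q + 3q^2.
dAVC/dq = -54 + 6q = 0 gives q = 9. min AVC = 255 - 54·9 + 3·9^2 = 12.
So the shutdown price is ¥12.

¥12 per unit, at q = 9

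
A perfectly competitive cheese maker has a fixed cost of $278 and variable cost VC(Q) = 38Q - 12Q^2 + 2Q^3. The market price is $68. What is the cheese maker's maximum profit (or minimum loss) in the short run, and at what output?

AVC = 38 - 12Q + 2Q^2; min AVC = $20 at Q = 3. Since P = $68 ≥ min AVC, the firm produces.
With MC = 38 - 24Q + 6Q^2, P = MC on the upward-sloping part at Q* = 5.
TR = 68·5 = 340. TC = 278 + 140 = 418. Profit = 340 − 418 = -$78.
Shutting down would mean losing the fixed cost of $278, so operating at a loss of $78 is better by $200.

Profit = -$78 at Q = 5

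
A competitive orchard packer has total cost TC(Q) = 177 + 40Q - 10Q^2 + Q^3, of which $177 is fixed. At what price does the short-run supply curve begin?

The firm shuts down when price falls below the minimum of average variable cost. AVC = VC/Q = 40 - 10Q + Q^2.
At the minimum of AVC, MC = AVC. MC = 40 - 20Q + 3Q^2; setting MC = AVC gives 2Q^2 - 10Q = 0, so Q = 5. min AVC = 15.
The firm shuts down for any P below $15.

$15 per unit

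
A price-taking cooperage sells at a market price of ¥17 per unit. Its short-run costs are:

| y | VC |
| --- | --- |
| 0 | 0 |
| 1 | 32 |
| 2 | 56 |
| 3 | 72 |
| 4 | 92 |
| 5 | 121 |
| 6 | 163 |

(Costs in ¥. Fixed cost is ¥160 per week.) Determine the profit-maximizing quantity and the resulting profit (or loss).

y = 0 (shut down); profit = -¥160

Profit at each row (π = 17y − TC): y=0: -160; y=1: -175; y=2: -182; y=3: -181; y=4: -184; y=5: -196; y=6: -221.
Profit is highest at y = 0. Equivalently, the lowest AVC in the table is 92/4 ≈ ¥23 at y = 4, and P = ¥17 falls below it — price never covers variable cost, so the firm shuts down and loses only its fixed cost.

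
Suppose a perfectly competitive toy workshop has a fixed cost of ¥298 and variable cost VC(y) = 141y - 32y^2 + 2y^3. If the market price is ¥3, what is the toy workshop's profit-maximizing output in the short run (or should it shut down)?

Shut down

From TC, MC = TC'(y) = 141 - 64y + 6y^2 and AVC = VC/y = 141 - 32y + 2y^2.
The AVC parabola has its vertex at y = 32/4 = 8, where AVC = 141 - 32·8 + 2·8^2 = ¥13.
Since P = ¥3 < min AVC = ¥13, price fails to cover variable cost at any output.
Shutting down limits the loss to fixed cost, ¥298.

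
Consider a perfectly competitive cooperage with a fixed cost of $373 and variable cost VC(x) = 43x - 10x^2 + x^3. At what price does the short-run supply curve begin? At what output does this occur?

The firm shuts down when price falls below the minimum of average variable cost. AVC = VC/x = 43 - 10x + x^2.
At the minimum of AVC, MC = AVC. MC = 43 - 20x + 3x^2; setting MC = AVC gives 2x^2 - 10x = 0, so x = 5. min AVC = 18.
So the shutdown price is $18.

$18 per unit, at x = 5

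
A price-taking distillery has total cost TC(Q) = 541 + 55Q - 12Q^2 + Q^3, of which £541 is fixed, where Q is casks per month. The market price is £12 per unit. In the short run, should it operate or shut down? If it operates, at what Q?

Shut down

Variable cost is VC = 55Q - 12Q^2 + Q^3, so AVC = VC/Q = 55 - 12Q + Q^2 and MC = dTC/dQ = 55 - 24Q + 3Q^2.
AVC hits its minimum where MC = AVC, at Q = 6, giving min AVC = 55 - 12·6 + 6^2 = £19.
P = £12 lies below min AVC = £19; no output level covers variable cost.
Best response: produce nothing and absorb the £541 fixed cost.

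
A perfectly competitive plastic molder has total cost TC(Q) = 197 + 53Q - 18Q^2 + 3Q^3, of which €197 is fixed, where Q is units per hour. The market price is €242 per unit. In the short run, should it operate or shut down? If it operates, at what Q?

Strip out fixed cost: VC = 53Q - 18Q^2 + 3Q^3. Then AVC = 53 - 18Q + 3Q^2 and MC = 53 - 36Q + 9Q^2.
The AVC parabola has its vertex at Q = 18/6 = 3, where AVC = 53 - 18·3 + 3·3^2 = €26.
P = €242 exceeds min AVC = €26, so the firm stays open.
Set P = MC: 242 = 53 - 36Q + 9Q^2 → -189 - 36Q + 9Q^2 = 0. The roots are Q = -3 and Q = 7; the profit-maximizing output is on the rising part of MC, so Q* = 7.
Check: AVC at Q = 7 is €74 ≤ P, so revenue covers variable cost.
Profit = P·Q − TC = 242·7 − 715 = €979.

Produce at Q = 7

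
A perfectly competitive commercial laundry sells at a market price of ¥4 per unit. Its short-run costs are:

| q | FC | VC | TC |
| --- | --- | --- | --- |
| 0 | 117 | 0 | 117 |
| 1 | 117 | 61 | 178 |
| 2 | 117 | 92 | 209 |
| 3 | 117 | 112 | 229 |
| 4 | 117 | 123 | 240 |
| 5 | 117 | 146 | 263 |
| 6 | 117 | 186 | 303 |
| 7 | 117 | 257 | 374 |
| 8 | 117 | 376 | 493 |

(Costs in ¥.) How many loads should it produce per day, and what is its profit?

q = 0 (shut down); profit = -¥117

Tabulate TR − TC: q=0: -117; q=1: -174; q=2: -201; q=3: -217; q=4: -224; q=5: -243; q=6: -279; q=7: -346; q=8: -461.
Profit is highest at q = 0. Equivalently, the lowest AVC in the table is 146/5 ≈ ¥29.20 at q = 5, and P = ¥4 falls below it — price never covers variable cost, so the firm shuts down and loses only its fixed cost.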